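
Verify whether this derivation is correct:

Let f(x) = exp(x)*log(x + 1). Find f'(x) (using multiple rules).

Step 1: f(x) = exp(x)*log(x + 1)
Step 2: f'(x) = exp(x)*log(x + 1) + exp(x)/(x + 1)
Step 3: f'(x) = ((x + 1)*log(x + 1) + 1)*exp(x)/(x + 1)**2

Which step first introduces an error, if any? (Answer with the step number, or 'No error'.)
Step 3

Step 3 is incorrect due to a wrong exponent.
The step shows: ((x + 1)*log(x + 1) + 1)*exp(x)/(x + 1)**2
The correct value should be: ((x + 1)*log(x + 1) + 1)*exp(x)/(x + 1)

Explanation: The exponent -1 on x + 1 was incorrectly written as -2: the term ((x + 1)*log(x + 1) + 1)*exp(x)/(x + 1) was incorrectly written as ((x + 1)*log(x + 1) + 1)*exp(x)/(x + 1)**2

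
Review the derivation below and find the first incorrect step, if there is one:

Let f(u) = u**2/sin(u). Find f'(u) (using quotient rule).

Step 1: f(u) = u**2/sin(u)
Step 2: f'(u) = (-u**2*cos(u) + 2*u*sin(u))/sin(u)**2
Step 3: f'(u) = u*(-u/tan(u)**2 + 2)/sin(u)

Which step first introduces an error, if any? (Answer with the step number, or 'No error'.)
Step 3

Step 3 is incorrect due to a wrong exponent.
The step shows: u*(-u/tan(u)**2 + 2)/sin(u)
The correct value should be: u*(-u/tan(u) + 2)/sin(u)

Explanation: The exponent -1 on tan(u) was incorrectly written as -2: the term u*(-u/tan(u) + 2)/sin(u) was incorrectly written as u*(-u/tan(u)**2 + 2)/sin(u)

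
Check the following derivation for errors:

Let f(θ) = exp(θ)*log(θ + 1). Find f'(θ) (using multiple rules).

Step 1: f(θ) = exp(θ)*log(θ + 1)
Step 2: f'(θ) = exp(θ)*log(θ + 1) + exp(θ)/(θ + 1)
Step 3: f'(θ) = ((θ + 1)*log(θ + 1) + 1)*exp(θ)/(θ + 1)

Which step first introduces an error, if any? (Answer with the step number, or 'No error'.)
No error

All steps in this derivation are correct.
The final answer f'(θ) = ((θ + 1)*log(θ + 1) + 1)*exp(θ)/(θ + 1) is valid.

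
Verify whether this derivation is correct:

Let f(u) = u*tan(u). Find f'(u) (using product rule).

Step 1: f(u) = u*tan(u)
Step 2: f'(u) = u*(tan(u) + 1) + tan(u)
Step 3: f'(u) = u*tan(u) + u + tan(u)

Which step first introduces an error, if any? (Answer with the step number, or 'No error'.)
Step 2

Step 2 is incorrect due to a wrong exponent.
The step shows: u*(tan(u) + 1) + tan(u)
The correct value should be: u*(tan(u)**2 + 1) + tan(u)

Explanation: The exponent 2 on tan(u) was incorrectly written as 1: the term u*(tan(u)**2 + 1) was incorrectly written as u*(tan(u) + 1)
The later steps are derived from this incorrect expression, so the error originates in Step 2.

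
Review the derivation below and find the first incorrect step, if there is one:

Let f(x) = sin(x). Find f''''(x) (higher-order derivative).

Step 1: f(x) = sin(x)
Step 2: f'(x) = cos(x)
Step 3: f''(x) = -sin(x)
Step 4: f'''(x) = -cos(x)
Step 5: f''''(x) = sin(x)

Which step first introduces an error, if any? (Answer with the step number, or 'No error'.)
No error

All steps in this derivation are correct.
The final answer f''''(x) = sin(x) is valid.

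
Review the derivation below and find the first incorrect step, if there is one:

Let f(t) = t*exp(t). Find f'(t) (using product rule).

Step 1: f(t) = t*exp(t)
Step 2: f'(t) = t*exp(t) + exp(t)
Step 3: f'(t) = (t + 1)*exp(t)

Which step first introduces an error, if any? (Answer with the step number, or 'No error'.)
No error

All steps in this derivation are correct.
The final answer f'(t) = (t + 1)*exp(t) is valid.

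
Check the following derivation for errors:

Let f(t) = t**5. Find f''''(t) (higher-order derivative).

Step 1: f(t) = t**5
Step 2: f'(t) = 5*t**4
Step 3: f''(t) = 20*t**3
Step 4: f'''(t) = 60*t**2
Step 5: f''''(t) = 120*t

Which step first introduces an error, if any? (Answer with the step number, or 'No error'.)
No error

All steps in this derivation are correct.
The final answer f''''(t) = 120*t is valid.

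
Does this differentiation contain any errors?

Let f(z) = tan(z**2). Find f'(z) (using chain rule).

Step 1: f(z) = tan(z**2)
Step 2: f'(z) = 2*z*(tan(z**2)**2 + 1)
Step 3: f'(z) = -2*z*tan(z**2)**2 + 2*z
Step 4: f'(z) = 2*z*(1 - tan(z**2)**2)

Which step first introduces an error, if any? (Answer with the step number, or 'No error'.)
Step 3

Step 3 is incorrect due to a sign flip.
The step shows: -2*z*tan(z**2)**2 + 2*z
The correct value should be: 2*z*tan(z**2)**2 + 2*z

Explanation: The sign of one term was flipped: the term 2*z*tan(z**2)**2 was incorrectly written as -2*z*tan(z**2)**2
The later steps are derived from this incorrect expression, so the error originates in Step 3.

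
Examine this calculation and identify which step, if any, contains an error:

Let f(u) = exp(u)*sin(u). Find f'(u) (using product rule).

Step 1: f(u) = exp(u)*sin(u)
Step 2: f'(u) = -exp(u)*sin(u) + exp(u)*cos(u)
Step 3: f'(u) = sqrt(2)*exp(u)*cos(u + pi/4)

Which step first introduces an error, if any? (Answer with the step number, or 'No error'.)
Step 2

Step 2 is incorrect due to a sign flip.
The step shows: -exp(u)*sin(u) + exp(u)*cos(u)
The correct value should be: exp(u)*sin(u) + exp(u)*cos(u)

Explanation: The sign of one term was flipped: the term exp(u)*sin(u) was incorrectly written as -exp(u)*sin(u)
The later steps are derived from this incorrect expression, so the error originates in Step 2.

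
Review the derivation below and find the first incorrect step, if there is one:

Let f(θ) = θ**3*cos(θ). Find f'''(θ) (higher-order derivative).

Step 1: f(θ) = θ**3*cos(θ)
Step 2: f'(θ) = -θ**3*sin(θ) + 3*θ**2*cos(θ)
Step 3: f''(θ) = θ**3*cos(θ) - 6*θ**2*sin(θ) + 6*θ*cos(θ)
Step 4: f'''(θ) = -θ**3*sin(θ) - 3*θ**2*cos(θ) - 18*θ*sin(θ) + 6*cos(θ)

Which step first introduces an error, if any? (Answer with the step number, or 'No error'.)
Step 3

Step 3 is incorrect due to a sign flip.
The step shows: θ**3*cos(θ) - 6*θ**2*sin(θ) + 6*θ*cos(θ)
The correct value should be: -θ**3*cos(θ) - 6*θ**2*sin(θ) + 6*θ*cos(θ)

Explanation: The sign of one term was flipped: the term -θ**3*cos(θ) was incorrectly written as θ**3*cos(θ)
The later steps are derived from this incorrect expression, so the error originates in Step 3.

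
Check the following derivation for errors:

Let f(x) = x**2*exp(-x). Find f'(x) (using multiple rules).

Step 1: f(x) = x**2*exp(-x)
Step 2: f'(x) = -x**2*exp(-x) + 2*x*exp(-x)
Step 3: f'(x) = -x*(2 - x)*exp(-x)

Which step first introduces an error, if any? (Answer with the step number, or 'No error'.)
Step 3

Step 3 is incorrect due to a sign flip.
The step shows: -x*(2 - x)*exp(-x)
The correct value should be: x*(2 - x)*exp(-x)

Explanation: The sign of the whole expression was flipped: the term x*(2 - x)*exp(-x) was incorrectly written as -x*(2 - x)*exp(-x)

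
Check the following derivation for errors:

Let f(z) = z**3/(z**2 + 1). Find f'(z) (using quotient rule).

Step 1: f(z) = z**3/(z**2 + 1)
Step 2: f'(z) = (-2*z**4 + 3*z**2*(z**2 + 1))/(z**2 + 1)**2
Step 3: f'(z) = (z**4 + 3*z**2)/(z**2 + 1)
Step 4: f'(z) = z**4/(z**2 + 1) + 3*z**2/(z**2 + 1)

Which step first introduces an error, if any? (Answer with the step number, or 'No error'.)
Step 3

Step 3 is incorrect due to a wrong exponent.
The step shows: (z**4 + 3*z**2)/(z**2 + 1)
The correct value should be: (z**4 + 3*z**2)/(z**2 + 1)**2

Explanation: The exponent -2 on z**2 + 1 was incorrectly written as -1: the term (z**4 + 3*z**2)/(z**2 + 1)**2 was incorrectly written as (z**4 + 3*z**2)/(z**2 + 1)
The later steps are derived from this incorrect expression, so the error originates in Step 3.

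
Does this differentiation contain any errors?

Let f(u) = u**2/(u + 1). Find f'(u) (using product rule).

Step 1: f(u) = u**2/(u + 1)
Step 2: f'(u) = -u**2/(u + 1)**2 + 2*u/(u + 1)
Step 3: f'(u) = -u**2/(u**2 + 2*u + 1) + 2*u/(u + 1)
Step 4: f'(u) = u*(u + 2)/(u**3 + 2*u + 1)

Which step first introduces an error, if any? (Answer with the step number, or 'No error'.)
Step 4

Step 4 is incorrect due to a wrong exponent.
The step shows: u*(u + 2)/(u**3 + 2*u + 1)
The correct value should be: u*(u + 2)/(u**2 + 2*u + 1)

Explanation: The exponent 2 on u was incorrectly written as 3: the term u*(u + 2)/(u**2 + 2*u + 1) was incorrectly written as u*(u + 2)/(u**3 + 2*u + 1)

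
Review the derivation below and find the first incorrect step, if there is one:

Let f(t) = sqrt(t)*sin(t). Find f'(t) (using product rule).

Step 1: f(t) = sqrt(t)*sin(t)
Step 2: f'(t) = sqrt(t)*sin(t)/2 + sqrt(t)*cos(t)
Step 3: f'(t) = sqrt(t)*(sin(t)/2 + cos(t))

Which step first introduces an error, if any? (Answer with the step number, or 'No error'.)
Step 2

Step 2 is incorrect due to a wrong exponent.
The step shows: sqrt(t)*sin(t)/2 + sqrt(t)*cos(t)
The correct value should be: sqrt(t)*cos(t) + sin(t)/(2*sqrt(t))

Explanation: The exponent -1/2 on t was incorrectly written as 1/2: the term sin(t)/(2*sqrt(t)) was incorrectly written as sqrt(t)*sin(t)/2
The later steps are derived from this incorrect expression, so the error originates in Step 2.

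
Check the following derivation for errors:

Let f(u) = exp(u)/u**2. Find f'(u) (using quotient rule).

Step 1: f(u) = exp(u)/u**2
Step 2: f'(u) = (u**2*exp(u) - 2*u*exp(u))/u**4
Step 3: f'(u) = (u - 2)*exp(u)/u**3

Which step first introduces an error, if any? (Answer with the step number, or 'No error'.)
No error

All steps in this derivation are correct.
The final answer f'(u) = (u - 2)*exp(u)/u**3 is valid.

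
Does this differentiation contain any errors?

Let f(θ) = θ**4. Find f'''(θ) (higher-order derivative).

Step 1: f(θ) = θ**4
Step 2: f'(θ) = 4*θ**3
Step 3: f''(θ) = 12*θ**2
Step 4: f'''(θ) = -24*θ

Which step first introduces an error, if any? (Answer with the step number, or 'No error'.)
Step 4

Step 4 is incorrect due to a sign flip.
The step shows: -24*θ
The correct value should be: 24*θ

Explanation: The sign of the whole expression was flipped: the term 24*θ was incorrectly written as -24*θ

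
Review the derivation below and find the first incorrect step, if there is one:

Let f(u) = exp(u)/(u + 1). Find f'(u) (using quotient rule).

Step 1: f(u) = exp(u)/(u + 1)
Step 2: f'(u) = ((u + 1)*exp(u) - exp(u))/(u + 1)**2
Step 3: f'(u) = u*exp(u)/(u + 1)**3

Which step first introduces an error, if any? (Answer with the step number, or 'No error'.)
Step 3

Step 3 is incorrect due to a wrong exponent.
The step shows: u*exp(u)/(u + 1)**3
The correct value should be: u*exp(u)/(u + 1)**2

Explanation: The exponent -2 on u + 1 was incorrectly written as -3: the term u*exp(u)/(u + 1)**2 was incorrectly written as u*exp(u)/(u + 1)**3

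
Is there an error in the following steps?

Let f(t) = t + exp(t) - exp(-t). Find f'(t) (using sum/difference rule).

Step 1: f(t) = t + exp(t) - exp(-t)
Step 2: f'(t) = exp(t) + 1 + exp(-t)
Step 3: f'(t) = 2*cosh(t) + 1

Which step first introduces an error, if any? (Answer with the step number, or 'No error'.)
No error

All steps in this derivation are correct.
The final answer f'(t) = 2*cosh(t) + 1 is valid.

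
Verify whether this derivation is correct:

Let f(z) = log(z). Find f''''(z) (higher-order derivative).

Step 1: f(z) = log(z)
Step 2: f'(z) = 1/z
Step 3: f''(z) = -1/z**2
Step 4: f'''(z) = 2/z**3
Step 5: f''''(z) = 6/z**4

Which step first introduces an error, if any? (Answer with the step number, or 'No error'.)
Step 5

Step 5 is incorrect due to a sign flip.
The step shows: 6/z**4
The correct value should be: -6/z**4

Explanation: The sign of the whole expression was flipped: the term -6/z**4 was incorrectly written as 6/z**4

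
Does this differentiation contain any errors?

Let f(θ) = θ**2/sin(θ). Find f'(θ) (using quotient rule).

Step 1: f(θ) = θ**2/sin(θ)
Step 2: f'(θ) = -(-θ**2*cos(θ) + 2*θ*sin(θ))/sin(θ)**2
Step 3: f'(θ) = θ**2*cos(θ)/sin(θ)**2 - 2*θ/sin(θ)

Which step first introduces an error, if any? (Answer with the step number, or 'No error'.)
Step 2

Step 2 is incorrect due to a sign flip.
The step shows: -(-θ**2*cos(θ) + 2*θ*sin(θ))/sin(θ)**2
The correct value should be: (-θ**2*cos(θ) + 2*θ*sin(θ))/sin(θ)**2

Explanation: The sign of the whole expression was flipped: the term (-θ**2*cos(θ) + 2*θ*sin(θ))/sin(θ)**2 was incorrectly written as -(-θ**2*cos(θ) + 2*θ*sin(θ))/sin(θ)**2
The later steps are derived from this incorrect expression, so the error originates in Step 2.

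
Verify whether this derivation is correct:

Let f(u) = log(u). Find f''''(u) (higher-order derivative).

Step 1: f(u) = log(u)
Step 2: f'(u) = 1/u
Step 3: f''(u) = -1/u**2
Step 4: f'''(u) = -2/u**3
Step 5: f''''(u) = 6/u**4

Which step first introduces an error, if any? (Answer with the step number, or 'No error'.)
Step 4

Step 4 is incorrect due to a sign flip.
The step shows: -2/u**3
The correct value should be: 2/u**3

Explanation: The sign of the whole expression was flipped: the term 2/u**3 was incorrectly written as -2/u**3
The later steps are derived from this incorrect expression, so the error originates in Step 4.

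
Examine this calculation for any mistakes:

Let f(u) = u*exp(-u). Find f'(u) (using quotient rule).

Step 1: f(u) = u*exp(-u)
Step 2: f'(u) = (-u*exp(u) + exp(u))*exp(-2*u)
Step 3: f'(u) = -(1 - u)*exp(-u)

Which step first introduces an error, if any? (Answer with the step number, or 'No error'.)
Step 3

Step 3 is incorrect due to a sign flip.
The step shows: -(1 - u)*exp(-u)
The correct value should be: (1 - u)*exp(-u)

Explanation: The sign of the whole expression was flipped: the term (1 - u)*exp(-u) was incorrectly written as -(1 - u)*exp(-u)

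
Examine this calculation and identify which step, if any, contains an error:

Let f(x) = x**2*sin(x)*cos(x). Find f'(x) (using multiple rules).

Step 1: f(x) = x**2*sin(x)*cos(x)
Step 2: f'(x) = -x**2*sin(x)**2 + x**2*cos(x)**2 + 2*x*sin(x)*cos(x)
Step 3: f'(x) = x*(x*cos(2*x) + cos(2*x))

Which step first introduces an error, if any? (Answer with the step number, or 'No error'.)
Step 3

Step 3 is incorrect due to a wrong trig function.
The step shows: x*(x*cos(2*x) + cos(2*x))
The correct value should be: x*(x*cos(2*x) + sin(2*x))

Explanation: sin(2*x) was incorrectly written as cos(2*x): the term x*(x*cos(2*x) + sin(2*x)) was incorrectly written as x*(x*cos(2*x) + cos(2*x))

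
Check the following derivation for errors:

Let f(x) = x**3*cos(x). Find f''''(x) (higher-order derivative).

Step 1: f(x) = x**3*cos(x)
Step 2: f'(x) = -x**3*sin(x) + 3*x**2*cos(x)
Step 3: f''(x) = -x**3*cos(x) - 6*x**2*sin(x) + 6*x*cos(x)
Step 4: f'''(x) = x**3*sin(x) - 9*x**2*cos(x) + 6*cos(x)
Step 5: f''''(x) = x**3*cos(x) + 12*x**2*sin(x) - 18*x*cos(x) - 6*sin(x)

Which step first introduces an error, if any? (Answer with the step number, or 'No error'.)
Step 4

Step 4 is incorrect due to a dropped term.
The step shows: x**3*sin(x) - 9*x**2*cos(x) + 6*cos(x)
The correct value should be: x**3*sin(x) - 9*x**2*cos(x) - 18*x*sin(x) + 6*cos(x)

Explanation: A term was dropped: the term -18*x*sin(x) was incorrectly omitted
The later steps are derived from this incorrect expression, so the error originates in Step 4.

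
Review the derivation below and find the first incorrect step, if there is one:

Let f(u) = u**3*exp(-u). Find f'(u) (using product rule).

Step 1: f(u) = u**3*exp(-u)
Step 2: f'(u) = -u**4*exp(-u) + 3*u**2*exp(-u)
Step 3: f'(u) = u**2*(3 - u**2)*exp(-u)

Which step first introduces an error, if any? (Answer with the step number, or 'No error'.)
Step 2

Step 2 is incorrect due to a wrong exponent.
The step shows: -u**4*exp(-u) + 3*u**2*exp(-u)
The correct value should be: -u**3*exp(-u) + 3*u**2*exp(-u)

Explanation: The exponent 3 on u was incorrectly written as 4: the term -u**3*exp(-u) was incorrectly written as -u**4*exp(-u)
The later steps are derived from this incorrect expression, so the error originates in Step 2.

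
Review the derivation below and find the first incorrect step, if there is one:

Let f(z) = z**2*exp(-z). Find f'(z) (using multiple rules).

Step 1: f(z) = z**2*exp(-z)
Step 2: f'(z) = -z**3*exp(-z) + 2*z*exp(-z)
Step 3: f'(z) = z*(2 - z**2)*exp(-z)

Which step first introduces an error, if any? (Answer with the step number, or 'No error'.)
Step 2

Step 2 is incorrect due to a wrong exponent.
The step shows: -z**3*exp(-z) + 2*z*exp(-z)
The correct value should be: -z**2*exp(-z) + 2*z*exp(-z)

Explanation: The exponent 2 on z was incorrectly written as 3: the term -z**2*exp(-z) was incorrectly written as -z**3*exp(-z)
The later steps are derived from this incorrect expression, so the error originates in Step 2.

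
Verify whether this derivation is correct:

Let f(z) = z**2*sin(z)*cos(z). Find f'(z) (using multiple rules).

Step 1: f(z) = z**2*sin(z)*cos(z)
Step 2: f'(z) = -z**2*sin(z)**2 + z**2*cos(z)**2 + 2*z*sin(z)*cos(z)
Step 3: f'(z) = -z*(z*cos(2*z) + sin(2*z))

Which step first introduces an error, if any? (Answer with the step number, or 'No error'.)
Step 3

Step 3 is incorrect due to a sign flip.
The step shows: -z*(z*cos(2*z) + sin(2*z))
The correct value should be: z*(z*cos(2*z) + sin(2*z))

Explanation: The sign of the whole expression was flipped: the term z*(z*cos(2*z) + sin(2*z)) was incorrectly written as -z*(z*cos(2*z) + sin(2*z))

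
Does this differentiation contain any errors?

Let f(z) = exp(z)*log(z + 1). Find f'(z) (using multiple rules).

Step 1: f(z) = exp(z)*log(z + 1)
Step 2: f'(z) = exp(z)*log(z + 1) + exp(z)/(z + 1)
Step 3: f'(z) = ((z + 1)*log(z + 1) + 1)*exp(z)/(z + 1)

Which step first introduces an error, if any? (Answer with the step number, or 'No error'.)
No error

All steps in this derivation are correct.
The final answer f'(z) = ((z + 1)*log(z + 1) + 1)*exp(z)/(z + 1) is valid.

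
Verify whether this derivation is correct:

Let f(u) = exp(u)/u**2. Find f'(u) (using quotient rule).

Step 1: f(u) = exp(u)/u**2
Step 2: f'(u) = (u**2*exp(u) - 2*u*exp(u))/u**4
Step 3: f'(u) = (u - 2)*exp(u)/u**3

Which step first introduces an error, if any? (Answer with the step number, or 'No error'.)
No error

All steps in this derivation are correct.
The final answer f'(u) = (u - 2)*exp(u)/u**3 is valid.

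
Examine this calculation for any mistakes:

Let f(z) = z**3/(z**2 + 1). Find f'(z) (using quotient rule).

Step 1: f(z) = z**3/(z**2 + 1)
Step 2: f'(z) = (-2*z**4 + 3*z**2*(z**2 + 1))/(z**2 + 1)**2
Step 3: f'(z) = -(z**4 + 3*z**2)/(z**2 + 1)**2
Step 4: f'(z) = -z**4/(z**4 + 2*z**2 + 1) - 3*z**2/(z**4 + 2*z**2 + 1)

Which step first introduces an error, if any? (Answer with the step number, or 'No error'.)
Step 3

Step 3 is incorrect due to a sign flip.
The step shows: -(z**4 + 3*z**2)/(z**2 + 1)**2
The correct value should be: (z**4 + 3*z**2)/(z**2 + 1)**2

Explanation: The sign of the whole expression was flipped: the term (z**4 + 3*z**2)/(z**2 + 1)**2 was incorrectly written as -(z**4 + 3*z**2)/(z**2 + 1)**2
The later steps are derived from this incorrect expression, so the error originates in Step 3.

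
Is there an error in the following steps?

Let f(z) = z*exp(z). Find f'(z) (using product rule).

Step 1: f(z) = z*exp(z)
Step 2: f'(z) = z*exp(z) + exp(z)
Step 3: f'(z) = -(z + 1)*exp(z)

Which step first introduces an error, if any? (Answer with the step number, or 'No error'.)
Step 3

Step 3 is incorrect due to a sign flip.
The step shows: -(z + 1)*exp(z)
The correct value should be: (z + 1)*exp(z)

Explanation: The sign of the whole expression was flipped: the term (z + 1)*exp(z) was incorrectly written as -(z + 1)*exp(z)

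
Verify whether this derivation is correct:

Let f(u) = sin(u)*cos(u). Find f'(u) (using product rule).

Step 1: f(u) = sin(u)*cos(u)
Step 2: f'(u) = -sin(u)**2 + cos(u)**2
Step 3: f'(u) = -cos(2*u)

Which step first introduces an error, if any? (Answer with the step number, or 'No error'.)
Step 3

Step 3 is incorrect due to a sign flip.
The step shows: -cos(2*u)
The correct value should be: cos(2*u)

Explanation: The sign of the whole expression was flipped: the term cos(2*u) was incorrectly written as -cos(2*u)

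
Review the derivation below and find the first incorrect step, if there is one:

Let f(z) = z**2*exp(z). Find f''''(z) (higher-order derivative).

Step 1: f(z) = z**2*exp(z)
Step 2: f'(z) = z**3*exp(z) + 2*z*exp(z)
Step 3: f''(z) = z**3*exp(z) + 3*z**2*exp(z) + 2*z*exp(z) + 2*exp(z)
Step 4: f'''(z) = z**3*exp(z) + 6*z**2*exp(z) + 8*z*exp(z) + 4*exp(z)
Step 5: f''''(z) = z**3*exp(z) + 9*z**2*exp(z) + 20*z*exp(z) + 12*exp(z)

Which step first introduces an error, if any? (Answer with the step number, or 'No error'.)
Step 2

Step 2 is incorrect due to a wrong exponent.
The step shows: z**3*exp(z) + 2*z*exp(z)
The correct value should be: z**2*exp(z) + 2*z*exp(z)

Explanation: The exponent 2 on z was incorrectly written as 3: the term z**2*exp(z) was incorrectly written as z**3*exp(z)
The later steps are derived from this incorrect expression, so the error originates in Step 2.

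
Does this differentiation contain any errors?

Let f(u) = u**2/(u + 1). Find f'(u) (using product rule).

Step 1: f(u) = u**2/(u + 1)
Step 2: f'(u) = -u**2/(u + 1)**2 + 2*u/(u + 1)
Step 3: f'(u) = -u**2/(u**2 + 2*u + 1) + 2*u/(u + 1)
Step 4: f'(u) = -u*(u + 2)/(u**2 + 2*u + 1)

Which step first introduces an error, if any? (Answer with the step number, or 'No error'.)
Step 4

Step 4 is incorrect due to a sign flip.
The step shows: -u*(u + 2)/(u**2 + 2*u + 1)
The correct value should be: u*(u + 2)/(u**2 + 2*u + 1)

Explanation: The sign of the whole expression was flipped: the term u*(u + 2)/(u**2 + 2*u + 1) was incorrectly written as -u*(u + 2)/(u**2 + 2*u + 1)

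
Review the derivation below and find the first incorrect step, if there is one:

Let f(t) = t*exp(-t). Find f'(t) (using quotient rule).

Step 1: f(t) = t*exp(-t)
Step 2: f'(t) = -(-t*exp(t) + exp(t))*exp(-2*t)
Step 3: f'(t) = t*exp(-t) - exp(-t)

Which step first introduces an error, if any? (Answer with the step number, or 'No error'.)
Step 2

Step 2 is incorrect due to a sign flip.
The step shows: -(-t*exp(t) + exp(t))*exp(-2*t)
The correct value should be: (-t*exp(t) + exp(t))*exp(-2*t)

Explanation: The sign of the whole expression was flipped: the term (-t*exp(t) + exp(t))*exp(-2*t) was incorrectly written as -(-t*exp(t) + exp(t))*exp(-2*t)
The later steps are derived from this incorrect expression, so the error originates in Step 2.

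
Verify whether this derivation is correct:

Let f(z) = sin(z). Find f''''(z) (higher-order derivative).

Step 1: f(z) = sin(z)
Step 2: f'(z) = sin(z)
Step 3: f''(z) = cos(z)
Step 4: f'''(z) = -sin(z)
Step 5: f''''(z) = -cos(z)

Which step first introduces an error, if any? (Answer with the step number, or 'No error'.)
Step 2

Step 2 is incorrect due to a wrong trig function.
The step shows: sin(z)
The correct value should be: cos(z)

Explanation: cos(z) was incorrectly written as sin(z): the term cos(z) was incorrectly written as sin(z)
The later steps are derived from this incorrect expression, so the error originates in Step 2.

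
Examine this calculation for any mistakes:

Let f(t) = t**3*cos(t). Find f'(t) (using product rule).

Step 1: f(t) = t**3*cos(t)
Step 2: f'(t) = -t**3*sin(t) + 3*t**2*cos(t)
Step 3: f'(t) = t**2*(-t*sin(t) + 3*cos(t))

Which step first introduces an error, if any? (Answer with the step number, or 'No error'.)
No error

All steps in this derivation are correct.
The final answer f'(t) = t**2*(-t*sin(t) + 3*cos(t)) is valid.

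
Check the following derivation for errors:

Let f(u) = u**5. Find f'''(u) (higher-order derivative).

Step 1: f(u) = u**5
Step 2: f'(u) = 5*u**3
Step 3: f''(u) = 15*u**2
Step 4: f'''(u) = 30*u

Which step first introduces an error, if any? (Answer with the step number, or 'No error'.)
Step 2

Step 2 is incorrect due to a wrong exponent.
The step shows: 5*u**3
The correct value should be: 5*u**4

Explanation: The exponent 4 on u was incorrectly written as 3: the term 5*u**4 was incorrectly written as 5*u**3
The later steps are derived from this incorrect expression, so the error originates in Step 2.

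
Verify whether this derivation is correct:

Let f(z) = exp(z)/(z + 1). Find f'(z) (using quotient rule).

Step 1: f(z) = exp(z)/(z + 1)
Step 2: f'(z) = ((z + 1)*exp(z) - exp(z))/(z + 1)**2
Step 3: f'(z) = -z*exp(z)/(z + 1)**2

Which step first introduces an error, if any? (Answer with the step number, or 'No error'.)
Step 3

Step 3 is incorrect due to a sign flip.
The step shows: -z*exp(z)/(z + 1)**2
The correct value should be: z*exp(z)/(z + 1)**2

Explanation: The sign of the whole expression was flipped: the term z*exp(z)/(z + 1)**2 was incorrectly written as -z*exp(z)/(z + 1)**2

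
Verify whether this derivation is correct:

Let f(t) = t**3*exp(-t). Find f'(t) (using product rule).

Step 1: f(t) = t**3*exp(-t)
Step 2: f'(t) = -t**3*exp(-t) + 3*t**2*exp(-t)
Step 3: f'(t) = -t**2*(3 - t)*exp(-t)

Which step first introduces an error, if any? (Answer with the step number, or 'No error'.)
Step 3

Step 3 is incorrect due to a sign flip.
The step shows: -t**2*(3 - t)*exp(-t)
The correct value should be: t**2*(3 - t)*exp(-t)

Explanation: The sign of the whole expression was flipped: the term t**2*(3 - t)*exp(-t) was incorrectly written as -t**2*(3 - t)*exp(-t)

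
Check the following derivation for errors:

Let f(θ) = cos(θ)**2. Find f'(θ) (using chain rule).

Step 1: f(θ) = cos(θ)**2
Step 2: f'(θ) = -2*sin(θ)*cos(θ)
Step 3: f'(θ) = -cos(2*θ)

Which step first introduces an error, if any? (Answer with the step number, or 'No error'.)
Step 3

Step 3 is incorrect due to a wrong trig function.
The step shows: -cos(2*θ)
The correct value should be: -sin(2*θ)

Explanation: sin(2*θ) was incorrectly written as cos(2*θ): the term -sin(2*θ) was incorrectly written as -cos(2*θ)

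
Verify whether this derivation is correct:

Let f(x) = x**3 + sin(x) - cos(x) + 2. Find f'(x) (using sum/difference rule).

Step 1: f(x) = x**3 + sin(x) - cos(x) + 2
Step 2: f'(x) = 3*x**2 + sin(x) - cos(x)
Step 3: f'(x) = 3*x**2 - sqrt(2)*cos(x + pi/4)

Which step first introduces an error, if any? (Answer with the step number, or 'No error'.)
Step 2

Step 2 is incorrect due to a sign flip.
The step shows: 3*x**2 + sin(x) - cos(x)
The correct value should be: 3*x**2 + sin(x) + cos(x)

Explanation: The sign of one term was flipped: the term cos(x) was incorrectly written as -cos(x)
The later steps are derived from this incorrect expression, so the error originates in Step 2.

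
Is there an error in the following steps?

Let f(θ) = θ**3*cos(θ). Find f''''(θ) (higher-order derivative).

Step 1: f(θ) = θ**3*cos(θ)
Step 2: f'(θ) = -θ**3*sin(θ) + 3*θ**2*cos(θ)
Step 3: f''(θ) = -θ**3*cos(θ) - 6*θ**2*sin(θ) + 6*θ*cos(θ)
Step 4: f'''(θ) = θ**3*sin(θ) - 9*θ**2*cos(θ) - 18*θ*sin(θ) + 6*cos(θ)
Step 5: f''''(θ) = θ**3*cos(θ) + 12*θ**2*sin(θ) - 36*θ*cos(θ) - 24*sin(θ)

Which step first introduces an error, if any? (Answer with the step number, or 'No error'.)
No error

All steps in this derivation are correct.
The final answer f''''(θ) = θ**3*cos(θ) + 12*θ**2*sin(θ) - 36*θ*cos(θ) - 24*sin(θ) is valid.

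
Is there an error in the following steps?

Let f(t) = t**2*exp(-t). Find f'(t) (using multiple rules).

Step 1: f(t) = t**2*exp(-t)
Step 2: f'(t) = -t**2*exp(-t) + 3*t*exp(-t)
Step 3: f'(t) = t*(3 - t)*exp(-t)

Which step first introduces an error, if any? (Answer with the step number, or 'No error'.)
Step 2

Step 2 is incorrect due to a wrong coefficient.
The step shows: -t**2*exp(-t) + 3*t*exp(-t)
The correct value should be: -t**2*exp(-t) + 2*t*exp(-t)

Explanation: The coefficient 2 was incorrectly written as 3: the term 2*t*exp(-t) was incorrectly written as 3*t*exp(-t)
The later steps are derived from this incorrect expression, so the error originates in Step 2.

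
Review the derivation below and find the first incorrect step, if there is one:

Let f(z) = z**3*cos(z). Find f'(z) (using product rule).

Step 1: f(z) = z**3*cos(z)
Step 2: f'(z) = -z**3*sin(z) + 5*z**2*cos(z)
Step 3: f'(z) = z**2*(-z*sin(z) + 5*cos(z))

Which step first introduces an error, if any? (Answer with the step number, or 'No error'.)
Step 2

Step 2 is incorrect due to a wrong coefficient.
The step shows: -z**3*sin(z) + 5*z**2*cos(z)
The correct value should be: -z**3*sin(z) + 3*z**2*cos(z)

Explanation: The coefficient 3 was incorrectly written as 5: the term 3*z**2*cos(z) was incorrectly written as 5*z**2*cos(z)
The later steps are derived from this incorrect expression, so the error originates in Step 2.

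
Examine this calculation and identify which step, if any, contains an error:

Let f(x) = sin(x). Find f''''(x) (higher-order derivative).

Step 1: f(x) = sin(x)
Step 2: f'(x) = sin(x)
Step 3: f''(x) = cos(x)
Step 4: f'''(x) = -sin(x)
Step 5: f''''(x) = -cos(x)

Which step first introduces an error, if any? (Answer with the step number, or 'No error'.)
Step 2

Step 2 is incorrect due to a wrong trig function.
The step shows: sin(x)
The correct value should be: cos(x)

Explanation: cos(x) was incorrectly written as sin(x): the term cos(x) was incorrectly written as sin(x)
The later steps are derived from this incorrect expression, so the error originates in Step 2.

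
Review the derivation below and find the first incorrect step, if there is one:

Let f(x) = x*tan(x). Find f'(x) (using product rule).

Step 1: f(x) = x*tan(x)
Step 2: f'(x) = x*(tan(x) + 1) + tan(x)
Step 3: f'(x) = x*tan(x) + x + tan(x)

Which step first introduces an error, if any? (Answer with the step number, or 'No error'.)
Step 2

Step 2 is incorrect due to a wrong exponent.
The step shows: x*(tan(x) + 1) + tan(x)
The correct value should be: x*(tan(x)**2 + 1) + tan(x)

Explanation: The exponent 2 on tan(x) was incorrectly written as 1: the term x*(tan(x)**2 + 1) was incorrectly written as x*(tan(x) + 1)
The later steps are derived from this incorrect expression, so the error originates in Step 2.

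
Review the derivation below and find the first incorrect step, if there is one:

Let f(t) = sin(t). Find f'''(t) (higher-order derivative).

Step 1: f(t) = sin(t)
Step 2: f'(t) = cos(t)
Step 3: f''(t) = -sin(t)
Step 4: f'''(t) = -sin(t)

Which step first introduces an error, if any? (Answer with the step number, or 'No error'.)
Step 4

Step 4 is incorrect due to a wrong trig function.
The step shows: -sin(t)
The correct value should be: -cos(t)

Explanation: cos(t) was incorrectly written as sin(t): the term -cos(t) was incorrectly written as -sin(t)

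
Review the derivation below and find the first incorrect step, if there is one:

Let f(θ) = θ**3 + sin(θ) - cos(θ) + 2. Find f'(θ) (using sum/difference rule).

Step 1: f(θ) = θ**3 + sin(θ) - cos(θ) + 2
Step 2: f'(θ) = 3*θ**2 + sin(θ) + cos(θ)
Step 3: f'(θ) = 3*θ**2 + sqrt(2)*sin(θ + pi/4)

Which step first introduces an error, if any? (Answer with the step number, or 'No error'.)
No error

All steps in this derivation are correct.
The final answer f'(θ) = 3*θ**2 + sqrt(2)*sin(θ + pi/4) is valid.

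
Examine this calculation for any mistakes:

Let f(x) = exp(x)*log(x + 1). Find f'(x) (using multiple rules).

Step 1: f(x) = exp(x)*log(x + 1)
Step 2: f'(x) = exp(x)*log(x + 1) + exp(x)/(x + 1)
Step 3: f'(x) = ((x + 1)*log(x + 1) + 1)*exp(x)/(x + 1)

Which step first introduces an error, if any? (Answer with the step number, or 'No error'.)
No error

All steps in this derivation are correct.
The final answer f'(x) = ((x + 1)*log(x + 1) + 1)*exp(x)/(x + 1) is valid.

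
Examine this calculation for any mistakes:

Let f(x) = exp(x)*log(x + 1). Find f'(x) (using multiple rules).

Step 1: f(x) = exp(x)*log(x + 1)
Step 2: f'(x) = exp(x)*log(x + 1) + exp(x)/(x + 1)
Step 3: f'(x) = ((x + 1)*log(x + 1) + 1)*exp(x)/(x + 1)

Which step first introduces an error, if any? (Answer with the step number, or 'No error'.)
No error

All steps in this derivation are correct.
The final answer f'(x) = ((x + 1)*log(x + 1) + 1)*exp(x)/(x + 1) is valid.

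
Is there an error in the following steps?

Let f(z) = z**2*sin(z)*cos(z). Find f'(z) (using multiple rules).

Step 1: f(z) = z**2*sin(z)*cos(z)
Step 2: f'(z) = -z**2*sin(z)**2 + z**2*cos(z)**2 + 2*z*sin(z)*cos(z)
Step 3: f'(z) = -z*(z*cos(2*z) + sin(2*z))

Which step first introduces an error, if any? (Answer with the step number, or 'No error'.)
Step 3

Step 3 is incorrect due to a sign flip.
The step shows: -z*(z*cos(2*z) + sin(2*z))
The correct value should be: z*(z*cos(2*z) + sin(2*z))

Explanation: The sign of the whole expression was flipped: the term z*(z*cos(2*z) + sin(2*z)) was incorrectly written as -z*(z*cos(2*z) + sin(2*z))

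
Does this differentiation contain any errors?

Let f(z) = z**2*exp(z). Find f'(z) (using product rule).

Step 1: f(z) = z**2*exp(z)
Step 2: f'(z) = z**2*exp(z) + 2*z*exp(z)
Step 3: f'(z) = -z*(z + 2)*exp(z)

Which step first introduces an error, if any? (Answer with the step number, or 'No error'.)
Step 3

Step 3 is incorrect due to a sign flip.
The step shows: -z*(z + 2)*exp(z)
The correct value should be: z*(z + 2)*exp(z)

Explanation: The sign of the whole expression was flipped: the term z*(z + 2)*exp(z) was incorrectly written as -z*(z + 2)*exp(z)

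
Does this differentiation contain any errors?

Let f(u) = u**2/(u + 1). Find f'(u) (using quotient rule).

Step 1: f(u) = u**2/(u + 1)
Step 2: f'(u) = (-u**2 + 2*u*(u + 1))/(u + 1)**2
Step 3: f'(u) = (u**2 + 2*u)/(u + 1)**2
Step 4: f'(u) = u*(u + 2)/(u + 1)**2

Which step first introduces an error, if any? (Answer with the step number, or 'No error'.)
No error

All steps in this derivation are correct.
The final answer f'(u) = u*(u + 2)/(u + 1)**2 is valid.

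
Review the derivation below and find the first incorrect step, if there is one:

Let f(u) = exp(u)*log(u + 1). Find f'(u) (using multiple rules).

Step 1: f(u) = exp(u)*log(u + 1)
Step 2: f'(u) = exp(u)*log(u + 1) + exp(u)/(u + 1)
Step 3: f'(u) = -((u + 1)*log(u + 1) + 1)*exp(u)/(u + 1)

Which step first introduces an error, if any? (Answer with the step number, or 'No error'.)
Step 3

Step 3 is incorrect due to a sign flip.
The step shows: -((u + 1)*log(u + 1) + 1)*exp(u)/(u + 1)
The correct value should be: ((u + 1)*log(u + 1) + 1)*exp(u)/(u + 1)

Explanation: The sign of the whole expression was flipped: the term ((u + 1)*log(u + 1) + 1)*exp(u)/(u + 1) was incorrectly written as -((u + 1)*log(u + 1) + 1)*exp(u)/(u + 1)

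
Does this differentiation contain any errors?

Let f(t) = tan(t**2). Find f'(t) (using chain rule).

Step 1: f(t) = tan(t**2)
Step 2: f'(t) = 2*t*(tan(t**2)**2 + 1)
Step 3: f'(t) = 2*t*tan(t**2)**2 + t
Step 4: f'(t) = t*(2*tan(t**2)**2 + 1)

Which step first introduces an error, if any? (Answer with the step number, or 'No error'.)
Step 3

Step 3 is incorrect due to a wrong coefficient.
The step shows: 2*t*tan(t**2)**2 + t
The correct value should be: 2*t*tan(t**2)**2 + 2*t

Explanation: The coefficient 2 was incorrectly written as 1: the term 2*t was incorrectly written as t
The later steps are derived from this incorrect expression, so the error originates in Step 3.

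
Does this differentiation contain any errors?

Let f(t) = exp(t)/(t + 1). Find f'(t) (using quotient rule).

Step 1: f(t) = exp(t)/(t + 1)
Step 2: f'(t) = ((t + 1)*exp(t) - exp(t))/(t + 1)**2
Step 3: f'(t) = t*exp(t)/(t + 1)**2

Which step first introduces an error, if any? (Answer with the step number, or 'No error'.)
No error

All steps in this derivation are correct.
The final answer f'(t) = t*exp(t)/(t + 1)**2 is valid.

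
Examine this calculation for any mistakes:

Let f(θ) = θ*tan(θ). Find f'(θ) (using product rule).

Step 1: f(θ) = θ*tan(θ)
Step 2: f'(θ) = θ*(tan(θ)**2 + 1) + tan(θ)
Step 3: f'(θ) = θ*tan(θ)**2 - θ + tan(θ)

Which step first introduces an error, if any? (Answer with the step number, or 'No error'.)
Step 3

Step 3 is incorrect due to a sign flip.
The step shows: θ*tan(θ)**2 - θ + tan(θ)
The correct value should be: θ*tan(θ)**2 + θ + tan(θ)

Explanation: The sign of one term was flipped: the term θ was incorrectly written as -θ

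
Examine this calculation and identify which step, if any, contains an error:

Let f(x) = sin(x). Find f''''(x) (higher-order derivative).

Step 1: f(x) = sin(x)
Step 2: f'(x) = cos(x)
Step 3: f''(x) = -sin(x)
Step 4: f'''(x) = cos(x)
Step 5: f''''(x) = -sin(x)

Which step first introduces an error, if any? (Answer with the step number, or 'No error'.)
Step 4

Step 4 is incorrect due to a sign flip.
The step shows: cos(x)
The correct value should be: -cos(x)

Explanation: The sign of the whole expression was flipped: the term -cos(x) was incorrectly written as cos(x)
The later steps are derived from this incorrect expression, so the error originates in Step 4.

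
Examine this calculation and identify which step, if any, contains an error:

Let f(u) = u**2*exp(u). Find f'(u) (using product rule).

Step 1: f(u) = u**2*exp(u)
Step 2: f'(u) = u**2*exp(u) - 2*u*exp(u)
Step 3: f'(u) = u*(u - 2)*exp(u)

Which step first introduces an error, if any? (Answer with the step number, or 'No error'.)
Step 2

Step 2 is incorrect due to a sign flip.
The step shows: u**2*exp(u) - 2*u*exp(u)
The correct value should be: u**2*exp(u) + 2*u*exp(u)

Explanation: The sign of one term was flipped: the term 2*u*exp(u) was incorrectly written as -2*u*exp(u)
The later steps are derived from this incorrect expression, so the error originates in Step 2.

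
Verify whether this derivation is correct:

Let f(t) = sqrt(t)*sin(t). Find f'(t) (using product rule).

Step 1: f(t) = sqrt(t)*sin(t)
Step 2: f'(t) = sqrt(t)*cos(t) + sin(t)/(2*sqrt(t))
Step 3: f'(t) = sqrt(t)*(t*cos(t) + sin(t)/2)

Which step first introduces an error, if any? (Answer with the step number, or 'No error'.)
Step 3

Step 3 is incorrect due to a wrong exponent.
The step shows: sqrt(t)*(t*cos(t) + sin(t)/2)
The correct value should be: (t*cos(t) + sin(t)/2)/sqrt(t)

Explanation: The exponent -1/2 on t was incorrectly written as 1/2: the term (t*cos(t) + sin(t)/2)/sqrt(t) was incorrectly written as sqrt(t)*(t*cos(t) + sin(t)/2)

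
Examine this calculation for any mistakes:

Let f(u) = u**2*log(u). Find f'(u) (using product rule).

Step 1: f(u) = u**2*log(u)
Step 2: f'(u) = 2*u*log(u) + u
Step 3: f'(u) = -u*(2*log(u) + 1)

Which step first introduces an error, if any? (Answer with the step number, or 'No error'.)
Step 3

Step 3 is incorrect due to a sign flip.
The step shows: -u*(2*log(u) + 1)
The correct value should be: u*(2*log(u) + 1)

Explanation: The sign of the whole expression was flipped: the term u*(2*log(u) + 1) was incorrectly written as -u*(2*log(u) + 1)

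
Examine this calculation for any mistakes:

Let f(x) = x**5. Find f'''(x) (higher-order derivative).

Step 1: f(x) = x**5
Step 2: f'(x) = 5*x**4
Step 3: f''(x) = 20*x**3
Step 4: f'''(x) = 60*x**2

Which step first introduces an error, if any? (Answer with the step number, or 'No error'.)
No error

All steps in this derivation are correct.
The final answer f'''(x) = 60*x**2 is valid.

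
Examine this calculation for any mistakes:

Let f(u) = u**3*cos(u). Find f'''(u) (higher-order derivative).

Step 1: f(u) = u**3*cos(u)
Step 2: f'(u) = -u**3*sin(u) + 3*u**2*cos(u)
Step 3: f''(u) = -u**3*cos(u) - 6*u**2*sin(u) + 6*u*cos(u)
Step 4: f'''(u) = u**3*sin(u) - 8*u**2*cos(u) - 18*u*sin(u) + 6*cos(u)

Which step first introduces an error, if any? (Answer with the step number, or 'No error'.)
Step 4

Step 4 is incorrect due to a wrong coefficient.
The step shows: u**3*sin(u) - 8*u**2*cos(u) - 18*u*sin(u) + 6*cos(u)
The correct value should be: u**3*sin(u) - 9*u**2*cos(u) - 18*u*sin(u) + 6*cos(u)

Explanation: The coefficient -9 was incorrectly written as -8: the term -9*u**2*cos(u) was incorrectly written as -8*u**2*cos(u)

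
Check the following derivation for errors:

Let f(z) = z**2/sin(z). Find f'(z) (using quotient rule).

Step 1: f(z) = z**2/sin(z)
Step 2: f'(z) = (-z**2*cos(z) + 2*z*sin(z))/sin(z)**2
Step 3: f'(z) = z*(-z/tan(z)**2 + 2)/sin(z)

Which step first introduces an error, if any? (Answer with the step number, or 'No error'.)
Step 3

Step 3 is incorrect due to a wrong exponent.
The step shows: z*(-z/tan(z)**2 + 2)/sin(z)
The correct value should be: z*(-z/tan(z) + 2)/sin(z)

Explanation: The exponent -1 on tan(z) was incorrectly written as -2: the term z*(-z/tan(z) + 2)/sin(z) was incorrectly written as z*(-z/tan(z)**2 + 2)/sin(z)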